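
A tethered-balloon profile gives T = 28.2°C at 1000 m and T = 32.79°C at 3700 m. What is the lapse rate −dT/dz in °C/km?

Γ = −ΔT/Δz = (28.2 − 32.79) / (3700 − 1000) m
  = -4.59°C / 2.7 km = -1.7°C/km

-1.7°C/km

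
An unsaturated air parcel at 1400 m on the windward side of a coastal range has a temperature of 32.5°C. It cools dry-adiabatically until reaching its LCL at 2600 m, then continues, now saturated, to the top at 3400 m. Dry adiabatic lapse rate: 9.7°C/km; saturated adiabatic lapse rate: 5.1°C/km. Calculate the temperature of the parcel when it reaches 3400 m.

16.78°C

1400 → 2600 m (dry, 9.7°C/km): ΔT = -9.7 × 1.2 = -11.64°C → T = 20.86°C
2600 → 3400 m (saturated, 5.1°C/km): ΔT = -5.1 × 0.8 = -4.08°C → T = 16.78°C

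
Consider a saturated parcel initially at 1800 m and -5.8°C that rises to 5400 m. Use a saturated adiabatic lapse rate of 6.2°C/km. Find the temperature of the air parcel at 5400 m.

-28.12°C

1800–5400 m, saturated adiabatic: Δz = 3.6 km ⇒ ΔT = -22.32°C; T = -28.12°C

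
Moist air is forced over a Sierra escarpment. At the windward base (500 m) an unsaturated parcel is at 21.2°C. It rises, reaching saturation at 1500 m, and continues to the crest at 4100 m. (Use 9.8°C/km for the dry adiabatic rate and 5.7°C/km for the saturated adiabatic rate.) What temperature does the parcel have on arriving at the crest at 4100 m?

-3.42°C

From 500 m to 1500 m (dry): cools by 9.8 × 1 = 9.8°C, giving 11.4°C.
From 1500 m to 4100 m (saturated): cools by 5.7 × 2.6 = 14.82°C, giving -3.42°C.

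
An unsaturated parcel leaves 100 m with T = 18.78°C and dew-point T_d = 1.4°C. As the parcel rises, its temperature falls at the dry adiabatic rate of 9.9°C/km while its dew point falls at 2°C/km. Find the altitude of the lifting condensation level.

2300 m

T and T_d converge at 9.9 − 2 = 7.9°C per km
Height above start = (18.78 − 1.4) / 7.9 = 2.2 km
LCL altitude = 100 m + 2200 m = 2300 m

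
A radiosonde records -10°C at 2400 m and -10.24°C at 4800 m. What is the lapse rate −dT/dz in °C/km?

Γ = −ΔT/Δz = (-10 − (-10.24)) / (4800 − 2400) m
  = 0.24°C / 2.4 km = 0.1°C/km

0.1°C/km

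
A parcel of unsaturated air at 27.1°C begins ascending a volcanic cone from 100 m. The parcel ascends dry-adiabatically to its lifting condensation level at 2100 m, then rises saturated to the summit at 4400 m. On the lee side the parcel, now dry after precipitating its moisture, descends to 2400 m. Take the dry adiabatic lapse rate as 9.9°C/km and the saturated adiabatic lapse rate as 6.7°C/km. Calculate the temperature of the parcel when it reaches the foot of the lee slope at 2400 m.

11.69°C

From 100 m to 2100 m (dry): cools by 9.9 × 2 = 19.8°C, giving 7.3°C.
From 2100 m to 4400 m (saturated): cools by 6.7 × 2.3 = 15.41°C, giving -8.11°C.
From 4400 m to 2400 m (dry descent): warms by 9.9 × 2 = 19.8°C, giving 11.69°C.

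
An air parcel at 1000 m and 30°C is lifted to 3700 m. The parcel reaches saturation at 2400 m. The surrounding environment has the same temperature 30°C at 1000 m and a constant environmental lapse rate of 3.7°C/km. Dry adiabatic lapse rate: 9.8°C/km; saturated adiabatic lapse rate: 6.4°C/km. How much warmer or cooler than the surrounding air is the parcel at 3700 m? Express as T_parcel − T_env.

-12.05°C (parcel cooler than environment)

Parcel:
  1000 → 2400 m (dry, 9.8°C/km): ΔT = -9.8 × 1.4 = -13.72°C → T = 16.28°C
  2400 → 3700 m (saturated, 6.4°C/km): ΔT = -6.4 × 1.3 = -8.32°C → T = 7.96°C
Environment:
  1000 → 3700 m (environment, 3.7°C/km): ΔT = -3.7 × 2.7 = -9.99°C → T = 20.01°C
T_parcel − T_env = 7.96 − 20.01 = -12.05°C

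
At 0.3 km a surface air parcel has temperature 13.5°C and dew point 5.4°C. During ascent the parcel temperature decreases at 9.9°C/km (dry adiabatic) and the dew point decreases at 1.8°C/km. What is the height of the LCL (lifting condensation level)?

1.3 km

T and T_d converge at 9.9 − 1.8 = 8.1°C per km
Height above start = (13.5 − 5.4) / 8.1 = 1 km
LCL altitude = 300 m + 1000 m = 1300 m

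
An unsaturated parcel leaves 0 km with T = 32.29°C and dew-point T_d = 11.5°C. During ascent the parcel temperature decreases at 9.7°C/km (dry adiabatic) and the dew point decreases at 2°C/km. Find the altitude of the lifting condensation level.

2.7 km

T and T_d converge at 9.7 − 2 = 7.7°C per km
Height above start = (32.29 − 11.5) / 7.7 = 2.7 km
LCL altitude = 0 m + 2700 m = 2700 m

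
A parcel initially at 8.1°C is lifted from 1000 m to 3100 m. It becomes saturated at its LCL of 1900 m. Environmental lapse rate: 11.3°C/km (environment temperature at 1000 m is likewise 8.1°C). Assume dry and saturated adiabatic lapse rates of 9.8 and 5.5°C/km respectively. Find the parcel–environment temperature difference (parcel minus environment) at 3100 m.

+8.31°C (parcel warmer than environment)

Parcel:
  1000–1900 m, dry: Δz = 0.9 km ⇒ ΔT = -8.82°C; T = -0.72°C
  1900–3100 m, saturated: Δz = 1.2 km ⇒ ΔT = -6.6°C; T = -7.32°C
Environment:
  1000–3100 m, environment: Δz = 2.1 km ⇒ ΔT = -23.73°C; T = -15.63°C
T_parcel − T_env = -7.32 − (-15.63) = +8.31°C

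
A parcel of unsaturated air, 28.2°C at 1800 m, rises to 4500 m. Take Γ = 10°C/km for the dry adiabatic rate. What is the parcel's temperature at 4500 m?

1.2°C

Dry adiabatic to 4500 m: -10 × 2.7 km = -27°C, so T = 1.2°C.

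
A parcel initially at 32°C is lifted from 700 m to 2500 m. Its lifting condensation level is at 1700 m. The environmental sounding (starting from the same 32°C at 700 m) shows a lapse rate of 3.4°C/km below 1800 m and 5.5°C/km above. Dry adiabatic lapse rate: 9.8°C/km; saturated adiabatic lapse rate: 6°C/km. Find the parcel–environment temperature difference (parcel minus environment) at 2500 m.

-7.01°C (parcel cooler than environment)

Parcel:
  Dry to 1700 m: -9.8 × 1 km = -9.8°C, so T = 22.2°C.
  Saturated to 2500 m: -6 × 0.8 km = -4.8°C, so T = 17.4°C.
Environment:
  Environment, lower layer to 1800 m: -3.4 × 1.1 km = -3.74°C, so T = 28.26°C.
  Environment, upper layer to 2500 m: -5.5 × 0.7 km = -3.85°C, so T = 24.41°C.
T_parcel − T_env = 17.4 − 24.41 = -7.01°C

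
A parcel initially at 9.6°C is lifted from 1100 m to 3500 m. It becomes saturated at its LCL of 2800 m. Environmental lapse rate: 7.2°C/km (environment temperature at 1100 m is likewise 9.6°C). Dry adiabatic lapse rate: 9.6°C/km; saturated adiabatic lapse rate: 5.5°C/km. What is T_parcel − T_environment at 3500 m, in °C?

Parcel:
  1100 → 2800 m (dry, 9.6°C/km): ΔT = -9.6 × 1.7 = -16.32°C → T = -6.72°C
  2800 → 3500 m (saturated, 5.5°C/km): ΔT = -5.5 × 0.7 = -3.85°C → T = -10.57°C
Environment:
  1100 → 3500 m (environment, 7.2°C/km): ΔT = -7.2 × 2.4 = -17.28°C → T = -7.68°C
T_parcel − T_env = -10.57 − (-7.68) = -2.89°C

-2.89°C (parcel cooler than environment)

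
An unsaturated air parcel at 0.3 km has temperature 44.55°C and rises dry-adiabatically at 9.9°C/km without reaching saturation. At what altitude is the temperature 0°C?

Height above start = (44.55 − 0) / 9.9 = 4.5 km
Altitude = 300 m + 4500 m = 4800 m

4.8 km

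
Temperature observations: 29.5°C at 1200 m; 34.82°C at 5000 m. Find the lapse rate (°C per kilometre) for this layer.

Γ = −ΔT/Δz = (29.5 − 34.82) / (5000 − 1200) m
  = -5.32°C / 3.8 km = -1.4°C/km

-1.4°C/km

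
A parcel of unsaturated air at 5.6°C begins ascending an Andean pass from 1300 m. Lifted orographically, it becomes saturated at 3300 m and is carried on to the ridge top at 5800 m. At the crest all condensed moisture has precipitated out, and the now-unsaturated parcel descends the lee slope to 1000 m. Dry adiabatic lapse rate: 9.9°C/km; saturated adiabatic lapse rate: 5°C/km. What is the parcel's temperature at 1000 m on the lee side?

1300–3300 m, dry: Δz = 2 km ⇒ ΔT = -19.8°C; T = -14.2°C
3300–5800 m, saturated: Δz = 2.5 km ⇒ ΔT = -12.5°C; T = -26.7°C
5800–1000 m, dry descent: Δz = 4.8 km ⇒ ΔT = +47.52°C; T = 20.82°C

20.82°C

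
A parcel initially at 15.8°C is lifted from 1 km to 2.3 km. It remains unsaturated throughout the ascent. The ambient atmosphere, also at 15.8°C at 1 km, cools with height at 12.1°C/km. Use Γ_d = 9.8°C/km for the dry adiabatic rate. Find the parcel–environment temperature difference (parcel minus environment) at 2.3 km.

Parcel:
  1000–2300 m, dry: Δz = 1.3 km ⇒ ΔT = -12.74°C; T = 3.06°C
Environment:
  1000–2300 m, environment: Δz = 1.3 km ⇒ ΔT = -15.73°C; T = 0.07°C
T_parcel − T_env = 3.06 − 0.07 = +2.99°C

+2.99°C (parcel warmer than environment)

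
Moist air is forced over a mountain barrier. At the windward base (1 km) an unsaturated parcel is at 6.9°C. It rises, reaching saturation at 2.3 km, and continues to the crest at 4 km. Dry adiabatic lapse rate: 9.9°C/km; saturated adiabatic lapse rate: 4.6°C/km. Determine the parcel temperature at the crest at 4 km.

-13.79°C

Dry to 2300 m: -9.9 × 1.3 km = -12.87°C, so T = -5.97°C.
Saturated to 4000 m: -4.6 × 1.7 km = -7.82°C, so T = -13.79°C.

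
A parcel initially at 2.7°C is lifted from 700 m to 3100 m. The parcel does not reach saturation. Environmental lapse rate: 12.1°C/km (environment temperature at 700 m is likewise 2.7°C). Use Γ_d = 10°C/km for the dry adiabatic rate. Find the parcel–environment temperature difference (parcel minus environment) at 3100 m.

+5.04°C (parcel warmer than environment)

Parcel:
  700 → 3100 m (dry, 10°C/km): ΔT = -10 × 2.4 = -24°C → T = -21.3°C
Environment:
  700 → 3100 m (environment, 12.1°C/km): ΔT = -12.1 × 2.4 = -29.04°C → T = -26.34°C
T_parcel − T_env = -21.3 − (-26.34) = +5.04°C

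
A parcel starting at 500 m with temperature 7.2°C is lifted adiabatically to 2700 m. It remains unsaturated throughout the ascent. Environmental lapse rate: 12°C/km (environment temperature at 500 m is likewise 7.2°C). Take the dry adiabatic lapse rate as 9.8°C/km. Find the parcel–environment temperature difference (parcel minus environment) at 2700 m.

Parcel:
  500–2700 m, dry: Δz = 2.2 km ⇒ ΔT = -21.56°C; T = -14.36°C
Environment:
  500–2700 m, environment: Δz = 2.2 km ⇒ ΔT = -26.4°C; T = -19.2°C
T_parcel − T_env = -14.36 − (-19.2) = +4.84°C

+4.84°C (parcel warmer than environment)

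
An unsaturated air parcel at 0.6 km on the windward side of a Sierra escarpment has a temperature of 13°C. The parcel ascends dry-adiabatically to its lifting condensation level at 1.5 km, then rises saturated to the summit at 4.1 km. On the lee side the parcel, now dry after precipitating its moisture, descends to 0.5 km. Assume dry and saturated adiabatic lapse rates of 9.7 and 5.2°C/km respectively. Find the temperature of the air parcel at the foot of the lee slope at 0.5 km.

600–1500 m, dry: Δz = 0.9 km ⇒ ΔT = -8.73°C; T = 4.27°C
1500–4100 m, saturated: Δz = 2.6 km ⇒ ΔT = -13.52°C; T = -9.25°C
4100–500 m, dry descent: Δz = 3.6 km ⇒ ΔT = +34.92°C; T = 25.67°C

25.67°C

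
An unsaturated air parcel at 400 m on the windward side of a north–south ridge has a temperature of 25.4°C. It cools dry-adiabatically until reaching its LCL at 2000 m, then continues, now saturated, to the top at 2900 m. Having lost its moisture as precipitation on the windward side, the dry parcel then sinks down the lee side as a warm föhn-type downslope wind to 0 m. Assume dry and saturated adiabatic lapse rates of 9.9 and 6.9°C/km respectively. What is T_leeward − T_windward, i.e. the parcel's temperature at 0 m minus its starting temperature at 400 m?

+6.66°C

From 400 m to 2000 m (dry): cools by 9.9 × 1.6 = 15.84°C, giving 9.56°C.
From 2000 m to 2900 m (saturated): cools by 6.9 × 0.9 = 6.21°C, giving 3.35°C.
From 2900 m to 0 m (dry descent): warms by 9.9 × 2.9 = 28.71°C, giving 32.06°C.
Net change vs windward start: 32.06 − 25.4 = +6.66°C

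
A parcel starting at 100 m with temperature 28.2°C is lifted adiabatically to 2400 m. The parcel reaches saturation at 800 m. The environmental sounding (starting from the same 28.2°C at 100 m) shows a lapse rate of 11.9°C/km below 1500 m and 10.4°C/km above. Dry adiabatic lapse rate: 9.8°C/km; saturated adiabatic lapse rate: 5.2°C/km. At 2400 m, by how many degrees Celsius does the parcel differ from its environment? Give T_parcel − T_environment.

+10.84°C (parcel warmer than environment)

Parcel:
  Dry to 800 m: -9.8 × 0.7 km = -6.86°C, so T = 21.34°C.
  Saturated to 2400 m: -5.2 × 1.6 km = -8.32°C, so T = 13.02°C.
Environment:
  Environment, lower layer to 1500 m: -11.9 × 1.4 km = -16.66°C, so T = 11.54°C.
  Environment, upper layer to 2400 m: -10.4 × 0.9 km = -9.36°C, so T = 2.18°C.
T_parcel − T_env = 13.02 − 2.18 = +10.84°C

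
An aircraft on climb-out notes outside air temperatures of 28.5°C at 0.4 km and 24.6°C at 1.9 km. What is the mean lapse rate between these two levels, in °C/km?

Γ = −ΔT/Δz = (28.5 − 24.6) / (1900 − 400) m
  = 3.9°C / 1.5 km = 2.6°C/km

2.6°C/km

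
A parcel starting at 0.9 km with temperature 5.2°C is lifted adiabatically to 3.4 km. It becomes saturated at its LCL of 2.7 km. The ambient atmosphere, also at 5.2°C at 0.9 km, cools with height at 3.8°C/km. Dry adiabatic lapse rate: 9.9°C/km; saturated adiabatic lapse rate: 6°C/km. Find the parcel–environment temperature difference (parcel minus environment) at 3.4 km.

-12.52°C (parcel cooler than environment)

Parcel:
  900 → 2700 m (dry, 9.9°C/km): ΔT = -9.9 × 1.8 = -17.82°C → T = -12.62°C
  2700 → 3400 m (saturated, 6°C/km): ΔT = -6 × 0.7 = -4.2°C → T = -16.82°C
Environment:
  900 → 3400 m (environment, 3.8°C/km): ΔT = -3.8 × 2.5 = -9.5°C → T = -4.3°C
T_parcel − T_env = -16.82 − (-4.3) = -12.52°C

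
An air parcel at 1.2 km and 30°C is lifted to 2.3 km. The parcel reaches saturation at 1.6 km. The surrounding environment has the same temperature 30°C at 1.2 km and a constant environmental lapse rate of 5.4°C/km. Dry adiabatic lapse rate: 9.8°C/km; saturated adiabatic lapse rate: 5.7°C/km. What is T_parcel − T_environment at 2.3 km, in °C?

-1.97°C (parcel cooler than environment)

Parcel:
  Dry to 1600 m: -9.8 × 0.4 km = -3.92°C, so T = 26.08°C.
  Saturated to 2300 m: -5.7 × 0.7 km = -3.99°C, so T = 22.09°C.
Environment:
  Environment to 2300 m: -5.4 × 1.1 km = -5.94°C, so T = 24.06°C.
T_parcel − T_env = 22.09 − 24.06 = -1.97°C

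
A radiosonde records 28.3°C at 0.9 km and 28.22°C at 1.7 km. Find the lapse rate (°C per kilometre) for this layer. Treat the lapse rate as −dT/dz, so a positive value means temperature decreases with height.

0.1°C/km

Γ = −ΔT/Δz = (28.3 − 28.22) / (1700 − 900) m
  = 0.08°C / 0.8 km = 0.1°C/km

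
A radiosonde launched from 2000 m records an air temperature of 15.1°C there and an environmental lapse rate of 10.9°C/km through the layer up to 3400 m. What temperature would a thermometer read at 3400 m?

From 2000 m to 3400 m (environmental): cools by 10.9 × 1.4 = 15.26°C, giving -0.16°C.

-0.16°C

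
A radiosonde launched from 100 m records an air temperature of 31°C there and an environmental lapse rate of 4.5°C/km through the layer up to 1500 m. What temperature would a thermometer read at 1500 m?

From 100 m to 1500 m (environmental): cools by 4.5 × 1.4 = 6.3°C, giving 24.7°C.

24.7°C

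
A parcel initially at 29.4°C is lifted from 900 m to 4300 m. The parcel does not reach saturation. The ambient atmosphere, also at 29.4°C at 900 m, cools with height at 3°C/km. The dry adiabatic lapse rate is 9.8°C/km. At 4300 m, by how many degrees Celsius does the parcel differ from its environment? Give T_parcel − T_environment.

-23.12°C (parcel cooler than environment)

Parcel:
  900 → 4300 m (dry, 9.8°C/km): ΔT = -9.8 × 3.4 = -33.32°C → T = -3.92°C
Environment:
  900 → 4300 m (environment, 3°C/km): ΔT = -3 × 3.4 = -10.2°C → T = 19.2°C
T_parcel − T_env = -3.92 − 19.2 = -23.12°C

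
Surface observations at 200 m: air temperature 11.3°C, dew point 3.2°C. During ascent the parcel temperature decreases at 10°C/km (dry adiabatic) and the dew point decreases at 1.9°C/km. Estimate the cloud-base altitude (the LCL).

1200 m

T and T_d converge at 10 − 1.9 = 8.1°C per km
Height above start = (11.3 − 3.2) / 8.1 = 1 km
LCL altitude = 200 m + 1000 m = 1200 m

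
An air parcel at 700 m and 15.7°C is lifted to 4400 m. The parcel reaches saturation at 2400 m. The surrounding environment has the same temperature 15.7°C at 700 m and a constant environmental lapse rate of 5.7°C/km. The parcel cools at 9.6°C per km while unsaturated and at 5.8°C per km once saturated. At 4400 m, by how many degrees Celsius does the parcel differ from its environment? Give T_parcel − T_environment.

-6.83°C (parcel cooler than environment)

Parcel:
  From 700 m to 2400 m (dry): cools by 9.6 × 1.7 = 16.32°C, giving -0.62°C.
  From 2400 m to 4400 m (saturated): cools by 5.8 × 2 = 11.6°C, giving -12.22°C.
Environment:
  From 700 m to 4400 m (environment): cools by 5.7 × 3.7 = 21.09°C, giving -5.39°C.
T_parcel − T_env = -12.22 − (-5.39) = -6.83°C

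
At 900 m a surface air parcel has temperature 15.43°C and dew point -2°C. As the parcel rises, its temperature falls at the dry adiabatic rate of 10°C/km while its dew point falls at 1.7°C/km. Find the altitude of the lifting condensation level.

T and T_d converge at 10 − 1.7 = 8.3°C per km
Height above start = (15.43 − (-2)) / 8.3 = 2.1 km
LCL altitude = 900 m + 2100 m = 3000 m

3000 m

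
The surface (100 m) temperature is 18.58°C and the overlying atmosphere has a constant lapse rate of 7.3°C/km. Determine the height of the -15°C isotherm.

Height above start = (18.58 − (-15)) / 7.3 = 4.6 km
Altitude = 100 m + 4600 m = 4700 m

4700 m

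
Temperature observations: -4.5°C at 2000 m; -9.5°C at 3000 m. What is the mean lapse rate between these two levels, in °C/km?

5°C/km

Γ = −ΔT/Δz = (-4.5 − (-9.5)) / (3000 − 2000) m
  = 5°C / 1 km = 5°C/km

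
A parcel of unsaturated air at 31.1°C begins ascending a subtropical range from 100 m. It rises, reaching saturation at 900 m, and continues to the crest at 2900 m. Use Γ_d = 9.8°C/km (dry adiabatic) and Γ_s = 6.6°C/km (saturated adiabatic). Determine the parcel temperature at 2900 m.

100–900 m, dry: Δz = 0.8 km ⇒ ΔT = -7.84°C; T = 23.26°C
900–2900 m, saturated: Δz = 2 km ⇒ ΔT = -13.2°C; T = 10.06°C

10.06°C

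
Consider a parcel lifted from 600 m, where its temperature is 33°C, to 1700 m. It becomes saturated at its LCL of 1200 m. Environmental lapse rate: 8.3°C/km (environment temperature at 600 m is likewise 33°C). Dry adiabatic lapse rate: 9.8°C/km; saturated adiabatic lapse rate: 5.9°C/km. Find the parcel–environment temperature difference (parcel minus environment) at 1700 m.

+0.3°C (parcel warmer than environment)

Parcel:
  From 600 m to 1200 m (dry): cools by 9.8 × 0.6 = 5.88°C, giving 27.12°C.
  From 1200 m to 1700 m (saturated): cools by 5.9 × 0.5 = 2.95°C, giving 24.17°C.
Environment:
  From 600 m to 1700 m (environment): cools by 8.3 × 1.1 = 9.13°C, giving 23.87°C.
T_parcel − T_env = 24.17 − 23.87 = +0.3°C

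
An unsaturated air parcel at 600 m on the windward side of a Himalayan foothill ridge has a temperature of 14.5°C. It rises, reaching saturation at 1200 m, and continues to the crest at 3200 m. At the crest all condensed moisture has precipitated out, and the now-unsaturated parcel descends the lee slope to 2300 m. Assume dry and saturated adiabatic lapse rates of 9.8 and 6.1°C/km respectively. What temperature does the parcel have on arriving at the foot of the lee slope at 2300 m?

600 → 1200 m (dry, 9.8°C/km): ΔT = -9.8 × 0.6 = -5.88°C → T = 8.62°C
1200 → 3200 m (saturated, 6.1°C/km): ΔT = -6.1 × 2 = -12.2°C → T = -3.58°C
3200 → 2300 m (dry descent, 9.8°C/km): ΔT = +9.8 × 0.9 = +8.82°C → T = 5.24°C

5.24°C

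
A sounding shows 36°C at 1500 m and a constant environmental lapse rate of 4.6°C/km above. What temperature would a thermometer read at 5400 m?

From 1500 m to 5400 m (environmental): cools by 4.6 × 3.9 = 17.94°C, giving 18.06°C.

18.06°C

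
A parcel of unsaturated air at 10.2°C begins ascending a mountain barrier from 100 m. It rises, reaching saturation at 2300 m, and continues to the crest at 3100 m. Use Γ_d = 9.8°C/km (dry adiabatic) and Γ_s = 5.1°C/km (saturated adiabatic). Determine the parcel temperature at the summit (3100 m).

100 → 2300 m (dry, 9.8°C/km): ΔT = -9.8 × 2.2 = -21.56°C → T = -11.36°C
2300 → 3100 m (saturated, 5.1°C/km): ΔT = -5.1 × 0.8 = -4.08°C → T = -15.44°C

-15.44°C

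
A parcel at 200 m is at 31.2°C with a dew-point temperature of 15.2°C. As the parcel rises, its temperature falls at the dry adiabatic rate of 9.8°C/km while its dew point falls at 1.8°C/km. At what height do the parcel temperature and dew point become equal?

T and T_d converge at 9.8 − 1.8 = 8°C per km
Height above start = (31.2 − 15.2) / 8 = 2 km
LCL altitude = 200 m + 2000 m = 2200 m

2200 m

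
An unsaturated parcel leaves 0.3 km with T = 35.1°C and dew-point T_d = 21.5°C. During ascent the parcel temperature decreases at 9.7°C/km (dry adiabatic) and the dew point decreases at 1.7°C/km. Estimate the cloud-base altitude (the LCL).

2 km

T and T_d converge at 9.7 − 1.7 = 8°C per km
Height above start = (35.1 − 21.5) / 8 = 1.7 km
LCL altitude = 300 m + 1700 m = 2000 m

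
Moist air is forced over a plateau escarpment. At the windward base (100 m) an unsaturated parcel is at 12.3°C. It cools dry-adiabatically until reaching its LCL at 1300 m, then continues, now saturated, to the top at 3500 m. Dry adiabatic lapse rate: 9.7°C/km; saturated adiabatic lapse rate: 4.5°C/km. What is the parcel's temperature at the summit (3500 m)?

-9.24°C

100 → 1300 m (dry, 9.7°C/km): ΔT = -9.7 × 1.2 = -11.64°C → T = 0.66°C
1300 → 3500 m (saturated, 4.5°C/km): ΔT = -4.5 × 2.2 = -9.9°C → T = -9.24°C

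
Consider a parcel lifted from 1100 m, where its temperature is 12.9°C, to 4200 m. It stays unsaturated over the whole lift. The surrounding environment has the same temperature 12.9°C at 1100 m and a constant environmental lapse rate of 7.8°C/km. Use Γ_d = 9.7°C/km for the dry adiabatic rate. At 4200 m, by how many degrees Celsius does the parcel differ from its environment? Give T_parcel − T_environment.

-5.89°C (parcel cooler than environment)

Parcel:
  1100 → 4200 m (dry, 9.7°C/km): ΔT = -9.7 × 3.1 = -30.07°C → T = -17.17°C
Environment:
  1100 → 4200 m (environment, 7.8°C/km): ΔT = -7.8 × 3.1 = -24.18°C → T = -11.28°C
T_parcel − T_env = -17.17 − (-11.28) = -5.89°C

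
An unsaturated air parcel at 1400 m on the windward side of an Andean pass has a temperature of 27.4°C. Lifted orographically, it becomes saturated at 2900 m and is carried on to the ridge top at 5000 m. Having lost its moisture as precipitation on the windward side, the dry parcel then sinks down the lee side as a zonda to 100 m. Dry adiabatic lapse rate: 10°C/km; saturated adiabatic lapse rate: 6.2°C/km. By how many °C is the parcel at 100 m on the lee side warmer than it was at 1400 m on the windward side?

Dry to 2900 m: -10 × 1.5 km = -15°C, so T = 12.4°C.
Saturated to 5000 m: -6.2 × 2.1 km = -13.02°C, so T = -0.62°C.
Dry descent to 100 m: +10 × 4.9 km = +49°C, so T = 48.38°C.
Net change vs windward start: 48.38 − 27.4 = +20.98°C

+20.98°C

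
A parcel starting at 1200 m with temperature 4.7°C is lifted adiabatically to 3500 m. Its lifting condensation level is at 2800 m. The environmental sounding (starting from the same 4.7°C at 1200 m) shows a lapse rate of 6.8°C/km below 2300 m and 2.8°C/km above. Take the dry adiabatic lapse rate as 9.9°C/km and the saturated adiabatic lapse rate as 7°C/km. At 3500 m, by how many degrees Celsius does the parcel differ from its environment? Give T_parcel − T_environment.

Parcel:
  From 1200 m to 2800 m (dry): cools by 9.9 × 1.6 = 15.84°C, giving -11.14°C.
  From 2800 m to 3500 m (saturated): cools by 7 × 0.7 = 4.9°C, giving -16.04°C.
Environment:
  From 1200 m to 2300 m (environment, lower layer): cools by 6.8 × 1.1 = 7.48°C, giving -2.78°C.
  From 2300 m to 3500 m (environment, upper layer): cools by 2.8 × 1.2 = 3.36°C, giving -6.14°C.
T_parcel − T_env = -16.04 − (-6.14) = -9.9°C

-9.9°C (parcel cooler than environment)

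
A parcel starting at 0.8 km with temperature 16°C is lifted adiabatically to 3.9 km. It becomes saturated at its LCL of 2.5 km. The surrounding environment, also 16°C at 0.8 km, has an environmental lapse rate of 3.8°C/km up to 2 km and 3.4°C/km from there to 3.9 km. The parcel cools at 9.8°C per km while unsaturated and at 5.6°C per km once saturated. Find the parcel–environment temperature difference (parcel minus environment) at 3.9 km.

Parcel:
  800–2500 m, dry: Δz = 1.7 km ⇒ ΔT = -16.66°C; T = -0.66°C
  2500–3900 m, saturated: Δz = 1.4 km ⇒ ΔT = -7.84°C; T = -8.5°C
Environment:
  800–2000 m, environment, lower layer: Δz = 1.2 km ⇒ ΔT = -4.56°C; T = 11.44°C
  2000–3900 m, environment, upper layer: Δz = 1.9 km ⇒ ΔT = -6.46°C; T = 4.98°C
T_parcel − T_env = -8.5 − 4.98 = -13.48°C

-13.48°C (parcel cooler than environment)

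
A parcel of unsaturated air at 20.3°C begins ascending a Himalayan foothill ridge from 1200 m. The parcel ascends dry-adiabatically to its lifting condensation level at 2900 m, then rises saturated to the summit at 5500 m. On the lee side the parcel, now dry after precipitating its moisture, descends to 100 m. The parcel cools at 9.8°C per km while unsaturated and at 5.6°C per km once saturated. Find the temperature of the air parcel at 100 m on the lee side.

From 1200 m to 2900 m (dry): cools by 9.8 × 1.7 = 16.66°C, giving 3.64°C.
From 2900 m to 5500 m (saturated): cools by 5.6 × 2.6 = 14.56°C, giving -10.92°C.
From 5500 m to 100 m (dry descent): warms by 9.8 × 5.4 = 52.92°C, giving 42°C.

42°C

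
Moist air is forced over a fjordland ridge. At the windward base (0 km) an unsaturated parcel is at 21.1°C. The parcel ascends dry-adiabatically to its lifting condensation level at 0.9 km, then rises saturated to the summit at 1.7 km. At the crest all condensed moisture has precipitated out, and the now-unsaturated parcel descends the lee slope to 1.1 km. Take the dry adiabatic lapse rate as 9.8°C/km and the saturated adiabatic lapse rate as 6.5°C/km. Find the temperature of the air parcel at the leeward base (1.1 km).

Dry to 900 m: -9.8 × 0.9 km = -8.82°C, so T = 12.28°C.
Saturated to 1700 m: -6.5 × 0.8 km = -5.2°C, so T = 7.08°C.
Dry descent to 1100 m: +9.8 × 0.6 km = +5.88°C, so T = 12.96°C.

12.96°C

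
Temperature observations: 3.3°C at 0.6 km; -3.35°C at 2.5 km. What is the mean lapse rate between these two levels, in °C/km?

3.5°C/km

Γ = −ΔT/Δz = (3.3 − (-3.35)) / (2500 − 600) m
  = 6.65°C / 1.9 km = 3.5°C/km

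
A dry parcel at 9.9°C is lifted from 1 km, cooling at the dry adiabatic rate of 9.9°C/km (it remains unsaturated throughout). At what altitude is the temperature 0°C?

2 km

Height above start = (9.9 − 0) / 9.9 = 1 km
Altitude = 1000 m + 1000 m = 2000 m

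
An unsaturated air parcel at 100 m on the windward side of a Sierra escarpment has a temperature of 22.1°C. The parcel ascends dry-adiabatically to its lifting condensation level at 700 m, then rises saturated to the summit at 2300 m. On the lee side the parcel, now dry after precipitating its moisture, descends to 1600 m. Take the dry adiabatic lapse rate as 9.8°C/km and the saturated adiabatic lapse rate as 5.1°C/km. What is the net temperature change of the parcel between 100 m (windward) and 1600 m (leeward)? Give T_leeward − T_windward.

100 → 700 m (dry, 9.8°C/km): ΔT = -9.8 × 0.6 = -5.88°C → T = 16.22°C
700 → 2300 m (saturated, 5.1°C/km): ΔT = -5.1 × 1.6 = -8.16°C → T = 8.06°C
2300 → 1600 m (dry descent, 9.8°C/km): ΔT = +9.8 × 0.7 = +6.86°C → T = 14.92°C
Net change vs windward start: 14.92 − 22.1 = -7.18°C

-7.18°C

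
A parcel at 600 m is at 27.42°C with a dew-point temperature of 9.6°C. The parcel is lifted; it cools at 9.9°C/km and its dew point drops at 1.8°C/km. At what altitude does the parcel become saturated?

2800 m

T and T_d converge at 9.9 − 1.8 = 8.1°C per km
Height above start = (27.42 − 9.6) / 8.1 = 2.2 km
LCL altitude = 600 m + 2200 m = 2800 m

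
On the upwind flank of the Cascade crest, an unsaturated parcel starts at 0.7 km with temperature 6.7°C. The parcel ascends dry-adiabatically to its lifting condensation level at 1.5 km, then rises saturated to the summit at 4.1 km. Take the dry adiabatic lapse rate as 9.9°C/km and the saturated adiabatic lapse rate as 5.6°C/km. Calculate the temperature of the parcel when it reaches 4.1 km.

-15.78°C

700–1500 m, dry: Δz = 0.8 km ⇒ ΔT = -7.92°C; T = -1.22°C
1500–4100 m, saturated: Δz = 2.6 km ⇒ ΔT = -14.56°C; T = -15.78°C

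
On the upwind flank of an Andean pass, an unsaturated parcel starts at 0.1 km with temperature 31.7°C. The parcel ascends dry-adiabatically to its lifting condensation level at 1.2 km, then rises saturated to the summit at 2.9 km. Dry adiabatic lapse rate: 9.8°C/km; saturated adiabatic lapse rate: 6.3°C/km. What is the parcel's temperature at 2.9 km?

10.21°C

100–1200 m, dry: Δz = 1.1 km ⇒ ΔT = -10.78°C; T = 20.92°C
1200–2900 m, saturated: Δz = 1.7 km ⇒ ΔT = -10.71°C; T = 10.21°C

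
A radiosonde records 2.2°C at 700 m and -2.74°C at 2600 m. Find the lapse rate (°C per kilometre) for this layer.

2.6°C/km

Γ = −ΔT/Δz = (2.2 − (-2.74)) / (2600 − 700) m
  = 4.94°C / 1.9 km = 2.6°C/km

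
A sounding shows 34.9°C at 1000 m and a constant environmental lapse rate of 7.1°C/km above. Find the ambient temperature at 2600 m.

Environmental to 2600 m: -7.1 × 1.6 km = -11.36°C, so T = 23.54°C.

23.54°C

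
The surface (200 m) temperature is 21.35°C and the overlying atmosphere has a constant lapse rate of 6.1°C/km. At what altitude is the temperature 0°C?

Height above start = (21.35 − 0) / 6.1 = 3.5 km
Altitude = 200 m + 3500 m = 3700 m

3700 m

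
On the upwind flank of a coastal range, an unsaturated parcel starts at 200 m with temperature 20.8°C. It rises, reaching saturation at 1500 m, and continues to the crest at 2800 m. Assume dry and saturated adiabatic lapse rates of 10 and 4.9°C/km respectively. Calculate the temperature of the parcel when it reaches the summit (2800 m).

200 → 1500 m (dry, 10°C/km): ΔT = -10 × 1.3 = -13°C → T = 7.8°C
1500 → 2800 m (saturated, 4.9°C/km): ΔT = -4.9 × 1.3 = -6.37°C → T = 1.43°C

1.43°C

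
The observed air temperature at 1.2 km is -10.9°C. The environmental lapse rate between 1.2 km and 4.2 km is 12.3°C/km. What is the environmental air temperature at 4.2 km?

-47.8°C

1200–4200 m, environmental: Δz = 3 km ⇒ ΔT = -36.9°C; T = -47.8°C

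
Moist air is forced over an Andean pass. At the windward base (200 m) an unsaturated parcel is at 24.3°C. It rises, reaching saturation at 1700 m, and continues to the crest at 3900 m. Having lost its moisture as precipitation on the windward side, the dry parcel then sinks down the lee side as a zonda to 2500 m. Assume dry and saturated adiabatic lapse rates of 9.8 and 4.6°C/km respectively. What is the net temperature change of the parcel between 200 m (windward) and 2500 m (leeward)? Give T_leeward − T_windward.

-11.1°C

200 → 1700 m (dry, 9.8°C/km): ΔT = -9.8 × 1.5 = -14.7°C → T = 9.6°C
1700 → 3900 m (saturated, 4.6°C/km): ΔT = -4.6 × 2.2 = -10.12°C → T = -0.52°C
3900 → 2500 m (dry descent, 9.8°C/km): ΔT = +9.8 × 1.4 = +13.72°C → T = 13.2°C
Net change vs windward start: 13.2 − 24.3 = -11.1°C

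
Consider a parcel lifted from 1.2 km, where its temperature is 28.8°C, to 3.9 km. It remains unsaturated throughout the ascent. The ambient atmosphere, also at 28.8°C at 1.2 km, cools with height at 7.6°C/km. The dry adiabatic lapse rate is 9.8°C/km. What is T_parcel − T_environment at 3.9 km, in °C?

Parcel:
  1200–3900 m, dry: Δz = 2.7 km ⇒ ΔT = -26.46°C; T = 2.34°C
Environment:
  1200–3900 m, environment: Δz = 2.7 km ⇒ ΔT = -20.52°C; T = 8.28°C
T_parcel − T_env = 2.34 − 8.28 = -5.94°C

-5.94°C (parcel cooler than environment)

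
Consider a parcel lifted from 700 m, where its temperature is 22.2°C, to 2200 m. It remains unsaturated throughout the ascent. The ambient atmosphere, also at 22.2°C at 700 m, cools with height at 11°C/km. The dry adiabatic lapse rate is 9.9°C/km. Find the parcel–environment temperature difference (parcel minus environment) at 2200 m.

Parcel:
  Dry to 2200 m: -9.9 × 1.5 km = -14.85°C, so T = 7.35°C.
Environment:
  Environment to 2200 m: -11 × 1.5 km = -16.5°C, so T = 5.7°C.
T_parcel − T_env = 7.35 − 5.7 = +1.65°C

+1.65°C (parcel warmer than environment)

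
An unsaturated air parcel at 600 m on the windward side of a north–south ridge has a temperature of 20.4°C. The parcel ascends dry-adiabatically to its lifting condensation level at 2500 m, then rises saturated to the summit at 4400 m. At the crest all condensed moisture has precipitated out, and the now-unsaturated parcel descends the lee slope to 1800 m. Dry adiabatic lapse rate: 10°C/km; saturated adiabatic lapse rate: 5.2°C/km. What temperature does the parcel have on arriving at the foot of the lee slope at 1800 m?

17.52°C

600–2500 m, dry: Δz = 1.9 km ⇒ ΔT = -19°C; T = 1.4°C
2500–4400 m, saturated: Δz = 1.9 km ⇒ ΔT = -9.88°C; T = -8.48°C
4400–1800 m, dry descent: Δz = 2.6 km ⇒ ΔT = +26°C; T = 17.52°C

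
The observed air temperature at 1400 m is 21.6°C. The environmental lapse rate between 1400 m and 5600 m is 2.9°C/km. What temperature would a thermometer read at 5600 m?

Environmental to 5600 m: -2.9 × 4.2 km = -12.18°C, so T = 9.42°C.

9.42°C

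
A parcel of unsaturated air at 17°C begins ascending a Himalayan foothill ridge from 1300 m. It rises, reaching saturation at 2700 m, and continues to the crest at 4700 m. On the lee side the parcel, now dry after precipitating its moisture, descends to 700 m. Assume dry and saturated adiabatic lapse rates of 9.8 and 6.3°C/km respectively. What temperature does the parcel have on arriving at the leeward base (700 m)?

29.88°C

Dry to 2700 m: -9.8 × 1.4 km = -13.72°C, so T = 3.28°C.
Saturated to 4700 m: -6.3 × 2 km = -12.6°C, so T = -9.32°C.
Dry descent to 700 m: +9.8 × 4 km = +39.2°C, so T = 29.88°C.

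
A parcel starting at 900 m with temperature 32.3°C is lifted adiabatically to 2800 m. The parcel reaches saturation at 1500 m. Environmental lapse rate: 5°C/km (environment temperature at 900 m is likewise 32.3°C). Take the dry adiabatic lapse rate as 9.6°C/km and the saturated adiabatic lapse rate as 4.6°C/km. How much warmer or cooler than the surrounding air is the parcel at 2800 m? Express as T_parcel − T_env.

Parcel:
  900–1500 m, dry: Δz = 0.6 km ⇒ ΔT = -5.76°C; T = 26.54°C
  1500–2800 m, saturated: Δz = 1.3 km ⇒ ΔT = -5.98°C; T = 20.56°C
Environment:
  900–2800 m, environment: Δz = 1.9 km ⇒ ΔT = -9.5°C; T = 22.8°C
T_parcel − T_env = 20.56 − 22.8 = -2.24°C

-2.24°C (parcel cooler than environment)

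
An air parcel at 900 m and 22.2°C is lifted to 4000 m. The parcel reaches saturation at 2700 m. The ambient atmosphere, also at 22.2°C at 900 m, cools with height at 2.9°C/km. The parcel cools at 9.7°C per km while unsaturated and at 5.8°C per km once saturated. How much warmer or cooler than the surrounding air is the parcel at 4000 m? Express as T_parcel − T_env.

-16.01°C (parcel cooler than environment)

Parcel:
  Dry to 2700 m: -9.7 × 1.8 km = -17.46°C, so T = 4.74°C.
  Saturated to 4000 m: -5.8 × 1.3 km = -7.54°C, so T = -2.8°C.
Environment:
  Environment to 4000 m: -2.9 × 3.1 km = -8.99°C, so T = 13.21°C.
T_parcel − T_env = -2.8 − 13.21 = -16.01°C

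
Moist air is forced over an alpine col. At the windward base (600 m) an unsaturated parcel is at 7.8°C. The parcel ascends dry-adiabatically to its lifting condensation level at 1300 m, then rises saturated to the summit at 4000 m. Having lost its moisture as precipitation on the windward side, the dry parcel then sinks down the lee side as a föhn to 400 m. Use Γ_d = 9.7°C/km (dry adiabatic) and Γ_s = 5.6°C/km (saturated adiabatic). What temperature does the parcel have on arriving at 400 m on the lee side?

20.81°C

600 → 1300 m (dry, 9.7°C/km): ΔT = -9.7 × 0.7 = -6.79°C → T = 1.01°C
1300 → 4000 m (saturated, 5.6°C/km): ΔT = -5.6 × 2.7 = -15.12°C → T = -14.11°C
4000 → 400 m (dry descent, 9.7°C/km): ΔT = +9.7 × 3.6 = +34.92°C → T = 20.81°C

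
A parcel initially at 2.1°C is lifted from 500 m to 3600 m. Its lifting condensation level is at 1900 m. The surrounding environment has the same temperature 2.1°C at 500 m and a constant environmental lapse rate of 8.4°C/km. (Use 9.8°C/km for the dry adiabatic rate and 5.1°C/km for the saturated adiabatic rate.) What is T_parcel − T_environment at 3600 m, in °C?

Parcel:
  500 → 1900 m (dry, 9.8°C/km): ΔT = -9.8 × 1.4 = -13.72°C → T = -11.62°C
  1900 → 3600 m (saturated, 5.1°C/km): ΔT = -5.1 × 1.7 = -8.67°C → T = -20.29°C
Environment:
  500 → 3600 m (environment, 8.4°C/km): ΔT = -8.4 × 3.1 = -26.04°C → T = -23.94°C
T_parcel − T_env = -20.29 − (-23.94) = +3.65°C

+3.65°C (parcel warmer than environment)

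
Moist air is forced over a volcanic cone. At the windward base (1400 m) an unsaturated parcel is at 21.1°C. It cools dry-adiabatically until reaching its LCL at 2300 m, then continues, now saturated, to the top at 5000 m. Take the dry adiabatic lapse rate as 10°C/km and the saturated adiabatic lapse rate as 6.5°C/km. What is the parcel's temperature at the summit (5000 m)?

-5.45°C

1400–2300 m, dry: Δz = 0.9 km ⇒ ΔT = -9°C; T = 12.1°C
2300–5000 m, saturated: Δz = 2.7 km ⇒ ΔT = -17.55°C; T = -5.45°C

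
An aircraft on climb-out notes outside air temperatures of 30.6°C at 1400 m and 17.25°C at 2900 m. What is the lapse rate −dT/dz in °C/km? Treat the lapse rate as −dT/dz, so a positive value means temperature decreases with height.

8.9°C/km

Γ = −ΔT/Δz = (30.6 − 17.25) / (2900 − 1400) m
  = 13.35°C / 1.5 km = 8.9°C/km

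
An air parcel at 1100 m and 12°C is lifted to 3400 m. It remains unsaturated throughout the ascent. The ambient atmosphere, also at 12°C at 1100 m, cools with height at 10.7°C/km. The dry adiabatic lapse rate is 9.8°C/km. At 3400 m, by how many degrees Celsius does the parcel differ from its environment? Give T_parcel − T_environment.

+2.07°C (parcel warmer than environment)

Parcel:
  From 1100 m to 3400 m (dry): cools by 9.8 × 2.3 = 22.54°C, giving -10.54°C.
Environment:
  From 1100 m to 3400 m (environment): cools by 10.7 × 2.3 = 24.61°C, giving -12.61°C.
T_parcel − T_env = -10.54 − (-12.61) = +2.07°C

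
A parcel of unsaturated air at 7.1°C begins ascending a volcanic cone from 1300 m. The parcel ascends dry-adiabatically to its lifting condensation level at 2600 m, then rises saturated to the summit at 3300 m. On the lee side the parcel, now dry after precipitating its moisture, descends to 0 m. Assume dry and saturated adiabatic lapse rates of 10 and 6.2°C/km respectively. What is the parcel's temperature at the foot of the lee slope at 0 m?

22.76°C

1300 → 2600 m (dry, 10°C/km): ΔT = -10 × 1.3 = -13°C → T = -5.9°C
2600 → 3300 m (saturated, 6.2°C/km): ΔT = -6.2 × 0.7 = -4.34°C → T = -10.24°C
3300 → 0 m (dry descent, 10°C/km): ΔT = +10 × 3.3 = +33°C → T = 22.76°C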